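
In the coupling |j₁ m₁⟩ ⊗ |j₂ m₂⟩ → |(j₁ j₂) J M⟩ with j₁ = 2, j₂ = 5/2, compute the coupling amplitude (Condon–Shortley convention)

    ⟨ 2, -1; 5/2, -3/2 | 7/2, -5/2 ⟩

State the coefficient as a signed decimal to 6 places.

triangle: 1!*3!*4!/9! = 144/362880
(j±m)!: 1!*3!*1!*4!*1!*6! = 103680
prefactor² = (2J+1)*Δ*N² = 2304/7
  k=0: +1/(0!*1!*3!*1!*0!*3!) = 1/36
  k=1: −1/(1!*0!*2!*0!*1!*4!) = -1/48
Σ = 1/144  ⇒  CG² = 2304/7*1/144² = 1/63
CG = +√(1/63) = +0.125988

+√(1/63) = +0.125988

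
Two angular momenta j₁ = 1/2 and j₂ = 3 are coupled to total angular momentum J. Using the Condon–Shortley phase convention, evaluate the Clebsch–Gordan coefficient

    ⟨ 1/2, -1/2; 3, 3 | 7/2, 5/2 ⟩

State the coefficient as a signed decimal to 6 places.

+√(1/7) ≈ +0.377964

triangle: 0!·1!·6!/8! = 720/40320
(j±m)!: 0!·1!·6!·0!·6!·1! = 518400
prefactor² = (2J+1)·Δ·N² = 518400/7
  k=0: +1/(0!·0!·1!·6!·0!·0!) = 1/720
Σ = 1/720  ⇒  CG² = 518400/7·1/720² = 1/7
CG = +√(1/7) = +0.377964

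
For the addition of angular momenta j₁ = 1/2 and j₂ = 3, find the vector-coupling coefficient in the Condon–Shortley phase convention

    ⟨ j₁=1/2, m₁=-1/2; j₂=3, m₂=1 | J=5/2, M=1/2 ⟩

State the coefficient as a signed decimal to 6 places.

triangle: 1!×0!×5!/7! = 120/5040
(j±m)!: 0!×1!×4!×2!×3!×2! = 576
prefactor² = (2J+1)×Δ×N² = 576/7
  k=1: −1/(1!×0!×0!×3!×0!×2!) = -1/12
Σ = -1/12  ⇒  CG² = 576/7×(-1/12)² = 4/7
CG = −√(4/7) = -0.755929

−√(4/7) = -0.755929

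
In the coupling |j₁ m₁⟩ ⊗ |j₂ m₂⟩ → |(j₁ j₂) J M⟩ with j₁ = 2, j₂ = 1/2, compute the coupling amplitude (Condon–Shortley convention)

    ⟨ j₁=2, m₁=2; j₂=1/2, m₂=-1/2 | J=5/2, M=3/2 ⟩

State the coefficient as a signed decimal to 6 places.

√[6·0!4!1!/6! · 4!0!0!1!4!1!] = √(576/5)
  +(−1)^0/∏(0,0,0,0,4,1)! = 1/24  (running 1/24)
⟨..|..⟩ = √(576/5)·(1/24) = +0.447214

+0.447214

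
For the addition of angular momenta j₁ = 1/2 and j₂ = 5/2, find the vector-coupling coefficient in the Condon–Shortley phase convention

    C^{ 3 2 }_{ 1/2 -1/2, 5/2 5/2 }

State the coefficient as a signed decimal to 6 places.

+√(1/6) = +0.408248

√[7·0!1!5!/7! · 0!1!5!0!5!1!] = √(2400)
  +(−1)^0/∏(0,0,1,5,0,0)! = 1/120  (running 1/120)
⟨..|..⟩ = √(2400)·(1/120) = +0.408248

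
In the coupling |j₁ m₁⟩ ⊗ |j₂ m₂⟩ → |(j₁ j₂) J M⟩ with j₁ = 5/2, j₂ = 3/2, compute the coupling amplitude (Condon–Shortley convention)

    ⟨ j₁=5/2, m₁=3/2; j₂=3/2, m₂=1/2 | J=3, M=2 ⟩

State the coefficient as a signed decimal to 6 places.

√[7·1!4!2!/8! · 4!1!2!1!5!1!] = √(48)
  +(−1)^0/∏(0,1,1,2,3,0)! = 1/12  (running 1/12)
  +(−1)^1/∏(1,0,0,1,4,1)! = -1/24  (running 1/24)
⟨..|..⟩ = √(48)·(1/24) = +0.288675

+√(1/12) ≈ +0.288675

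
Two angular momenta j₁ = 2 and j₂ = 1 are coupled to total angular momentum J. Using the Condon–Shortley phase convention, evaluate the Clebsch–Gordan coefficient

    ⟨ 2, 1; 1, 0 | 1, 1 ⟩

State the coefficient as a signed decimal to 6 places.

√[3·2!2!0!/5! · 3!1!1!1!2!0!] = √(6/5)
  +(−1)^1/∏(1,1,0,0,2,0)! = -1/2  (running -1/2)
⟨..|..⟩ = √(6/5)·(-1/2) = -0.547723

-0.547723  (= −√(3/10))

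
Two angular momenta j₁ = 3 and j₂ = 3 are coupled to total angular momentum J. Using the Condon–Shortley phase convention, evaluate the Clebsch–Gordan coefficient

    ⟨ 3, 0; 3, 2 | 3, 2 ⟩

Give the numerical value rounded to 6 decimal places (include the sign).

+√(1/6) ≈ +0.408248

j₁+j₂−J=3  J+j₁−j₂=3  J−j₁+j₂=3  j₁+j₂+J+1=10
(j₁±m₁, j₂±m₂, J±M) = (3,3,5,1,5,1)
P² = 216
sum k=2..3:
  [2] +1/24 = 1/24
  [3] −1/72 = -1/72
S = 1/36
C² = P²·S² = 1/6 ; C = +0.408248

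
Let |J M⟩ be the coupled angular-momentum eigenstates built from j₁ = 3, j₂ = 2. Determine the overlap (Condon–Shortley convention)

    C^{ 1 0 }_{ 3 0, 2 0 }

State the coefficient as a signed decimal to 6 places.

+√(9/35) ≈ +0.507093

triangle: 4!·2!·0!/7! = 48/5040
(j±m)!: 3!·3!·2!·2!·1!·1! = 144
prefactor² = (2J+1)·Δ·N² = 144/35
  k=2: +1/(2!·2!·1!·0!·1!·0!) = 1/4
Σ = 1/4  ⇒  CG² = 144/35·1/4² = 9/35
CG = +√(9/35) = +0.507093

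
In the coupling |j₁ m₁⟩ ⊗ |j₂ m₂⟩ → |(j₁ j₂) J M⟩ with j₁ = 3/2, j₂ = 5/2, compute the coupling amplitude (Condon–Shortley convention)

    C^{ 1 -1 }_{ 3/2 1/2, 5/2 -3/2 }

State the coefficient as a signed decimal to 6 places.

√[3·3!0!2!/6! · 2!1!1!4!0!2!] = √(24/5)
  +(−1)^1/∏(1,2,0,0,0,2)! = -1/4  (running -1/4)
⟨..|..⟩ = √(24/5)·(-1/4) = -0.547723

−√(3/10) ≈ -0.547723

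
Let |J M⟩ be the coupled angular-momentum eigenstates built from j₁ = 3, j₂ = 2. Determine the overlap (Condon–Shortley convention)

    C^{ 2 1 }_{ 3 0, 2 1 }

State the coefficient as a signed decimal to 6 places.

+√(2/7) ≈ +0.534522

triangle: 3!*3!*1!/8! = 36/40320
(j±m)!: 3!*3!*3!*1!*3!*1! = 1296
prefactor² = (2J+1)*Δ*N² = 81/14
  k=2: +1/(2!*1!*1!*1!*2!*0!) = 1/4
  k=3: −1/(3!*0!*0!*0!*3!*1!) = -1/36
Σ = 2/9  ⇒  CG² = 81/14*2/9² = 2/7
CG = +√(2/7) = +0.534522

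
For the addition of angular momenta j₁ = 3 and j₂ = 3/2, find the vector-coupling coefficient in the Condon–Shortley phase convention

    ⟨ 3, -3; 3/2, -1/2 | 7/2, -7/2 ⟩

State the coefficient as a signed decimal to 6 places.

-0.816497  (= −√(2/3))

√[8·1!5!2!/9! · 0!6!1!2!0!7!] = √(38400)
  +(−1)^1/∏(1,0,5,0,0,2)! = -1/240  (running -1/240)
⟨..|..⟩ = √(38400)·(-1/240) = -0.816497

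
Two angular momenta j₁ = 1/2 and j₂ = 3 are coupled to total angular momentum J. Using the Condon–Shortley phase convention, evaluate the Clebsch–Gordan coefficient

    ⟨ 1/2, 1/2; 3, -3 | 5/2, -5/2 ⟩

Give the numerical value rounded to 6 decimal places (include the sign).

triangle: 1!×0!×5!/7! = 120/5040
(j±m)!: 1!×0!×0!×6!×0!×5! = 86400
prefactor² = (2J+1)×Δ×N² = 86400/7
  k=0: +1/(0!×1!×0!×0!×0!×5!) = 1/120
Σ = 1/120  ⇒  CG² = 86400/7×1/120² = 6/7
CG = +√(6/7) = +0.925820

+√(6/7) ≈ +0.925820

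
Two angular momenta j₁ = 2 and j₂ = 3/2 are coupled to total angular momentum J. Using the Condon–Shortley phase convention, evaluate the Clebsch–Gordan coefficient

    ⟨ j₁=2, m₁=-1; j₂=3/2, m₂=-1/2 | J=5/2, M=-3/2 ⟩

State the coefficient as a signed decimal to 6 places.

j₁+j₂−J=1  J+j₁−j₂=3  J−j₁+j₂=2  j₁+j₂+J+1=7
(j₁±m₁, j₂±m₂, J±M) = (1,3,1,2,1,4)
P² = 144/35
sum k=0..1:
  [0] +1/6 = 1/6
  [1] −1/4 = -1/4
S = -1/12
C² = P²·S² = 1/35 ; C = -0.169031

-0.169031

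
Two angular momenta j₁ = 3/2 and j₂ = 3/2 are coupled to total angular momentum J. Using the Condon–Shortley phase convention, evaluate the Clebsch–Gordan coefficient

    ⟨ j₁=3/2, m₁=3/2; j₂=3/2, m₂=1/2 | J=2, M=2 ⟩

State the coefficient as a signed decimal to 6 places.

+√(1/2) = +0.707107

√[5·1!2!2!/6! · 3!0!2!1!4!0!] = √(8)
  +(−1)^0/∏(0,1,0,2,2,0)! = 1/4  (running 1/4)
⟨..|..⟩ = √(8)·(1/4) = +0.707107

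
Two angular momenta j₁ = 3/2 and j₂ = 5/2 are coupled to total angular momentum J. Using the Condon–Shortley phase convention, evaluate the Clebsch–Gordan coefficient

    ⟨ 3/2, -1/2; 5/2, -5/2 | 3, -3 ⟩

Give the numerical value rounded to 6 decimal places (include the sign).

+√(5/8) ≈ +0.790569

triangle: 1!×2!×4!/8! = 48/40320
(j±m)!: 1!×2!×0!×5!×0!×6! = 172800
prefactor² = (2J+1)×Δ×N² = 1440
  k=0: +1/(0!×1!×2!×0!×0!×4!) = 1/48
Σ = 1/48  ⇒  CG² = 1440×1/48² = 5/8
CG = +√(5/8) = +0.790569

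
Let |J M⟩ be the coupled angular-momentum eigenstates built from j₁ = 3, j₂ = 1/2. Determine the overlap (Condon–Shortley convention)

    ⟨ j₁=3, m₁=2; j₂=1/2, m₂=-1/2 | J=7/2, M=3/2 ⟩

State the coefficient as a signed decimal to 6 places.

triangle: 0!×6!×1!/8! = 720/40320
(j±m)!: 5!×1!×0!×1!×5!×2! = 28800
prefactor² = (2J+1)×Δ×N² = 28800/7
  k=0: +1/(0!×0!×1!×0!×5!×1!) = 1/120
Σ = 1/120  ⇒  CG² = 28800/7×1/120² = 2/7
CG = +√(2/7) = +0.534522

+√(2/7) = +0.534522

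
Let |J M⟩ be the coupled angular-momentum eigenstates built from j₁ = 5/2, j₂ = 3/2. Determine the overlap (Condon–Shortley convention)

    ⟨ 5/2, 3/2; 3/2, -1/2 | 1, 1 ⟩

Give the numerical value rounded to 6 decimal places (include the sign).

j₁+j₂−J=3  J+j₁−j₂=2  J−j₁+j₂=0  j₁+j₂+J+1=6
(j₁±m₁, j₂±m₂, J±M) = (4,1,1,2,2,0)
P² = 24/5
sum k=1..1:
  [1] −1/4 = -1/4
S = -1/4
C² = P²·S² = 3/10 ; C = -0.547723

-0.547723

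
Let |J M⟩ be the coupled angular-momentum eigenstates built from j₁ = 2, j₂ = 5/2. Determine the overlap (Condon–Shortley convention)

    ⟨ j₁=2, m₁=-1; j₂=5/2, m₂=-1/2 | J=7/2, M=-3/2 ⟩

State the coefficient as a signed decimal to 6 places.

−√(2/21) = -0.308607

triangle: 1!·3!·4!/9! = 144/362880
(j±m)!: 1!·3!·2!·3!·2!·5! = 17280
prefactor² = (2J+1)·Δ·N² = 384/7
  k=0: +1/(0!·1!·3!·2!·0!·2!) = 1/24
  k=1: −1/(1!·0!·2!·1!·1!·3!) = -1/12
Σ = -1/24  ⇒  CG² = 384/7·(-1/24)² = 2/21
CG = −√(2/21) = -0.308607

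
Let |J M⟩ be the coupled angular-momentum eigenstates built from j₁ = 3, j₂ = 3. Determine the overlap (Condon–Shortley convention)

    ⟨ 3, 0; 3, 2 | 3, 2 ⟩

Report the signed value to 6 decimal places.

triangle: 3!×3!×3!/10! = 216/3628800
(j±m)!: 3!×3!×5!×1!×5!×1! = 518400
prefactor² = (2J+1)×Δ×N² = 216
  k=2: +1/(2!×1!×1!×3!×2!×0!) = 1/24
  k=3: −1/(3!×0!×0!×2!×3!×1!) = -1/72
Σ = 1/36  ⇒  CG² = 216×1/36² = 1/6
CG = +√(1/6) = +0.408248

+√(1/6) = +0.408248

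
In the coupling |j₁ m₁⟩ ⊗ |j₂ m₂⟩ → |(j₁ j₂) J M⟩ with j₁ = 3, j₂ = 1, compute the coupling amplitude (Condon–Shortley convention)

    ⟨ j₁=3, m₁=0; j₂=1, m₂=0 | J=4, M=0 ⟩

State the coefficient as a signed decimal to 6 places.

√[9·0!6!2!/9! · 3!3!1!1!4!4!] = √(5184/7)
  +(−1)^0/∏(0,0,3,1,3,1)! = 1/36  (running 1/36)
⟨..|..⟩ = √(5184/7)·(1/36) = +0.755929

+0.755929  (= +√(4/7))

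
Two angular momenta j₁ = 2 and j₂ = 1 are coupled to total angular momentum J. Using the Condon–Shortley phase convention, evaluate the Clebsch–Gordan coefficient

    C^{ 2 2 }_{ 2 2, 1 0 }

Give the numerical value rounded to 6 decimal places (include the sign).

+√(2/3) = +0.816497

√[5·1!3!1!/6! · 4!0!1!1!4!0!] = √(24)
  +(−1)^0/∏(0,1,0,1,3,0)! = 1/6  (running 1/6)
⟨..|..⟩ = √(24)·(1/6) = +0.816497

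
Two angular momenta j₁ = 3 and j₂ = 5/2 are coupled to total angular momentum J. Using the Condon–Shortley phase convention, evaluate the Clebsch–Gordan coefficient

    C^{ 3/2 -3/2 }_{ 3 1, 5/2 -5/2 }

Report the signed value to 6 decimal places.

j₁+j₂−J=4  J+j₁−j₂=2  J−j₁+j₂=1  j₁+j₂+J+1=8
(j₁±m₁, j₂±m₂, J±M) = (4,2,0,5,0,3)
P² = 1152/7
sum k=0..0:
  [0] +1/48 = 1/48
S = 1/48
C² = P²·S² = 1/14 ; C = +0.267261

+√(1/14) ≈ +0.267261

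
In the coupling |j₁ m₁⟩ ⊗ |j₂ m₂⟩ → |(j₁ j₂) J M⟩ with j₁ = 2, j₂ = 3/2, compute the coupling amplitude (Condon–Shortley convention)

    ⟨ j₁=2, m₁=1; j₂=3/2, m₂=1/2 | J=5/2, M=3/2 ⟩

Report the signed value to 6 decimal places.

triangle: 1!×3!×2!/7! = 12/5040
(j±m)!: 3!×1!×2!×1!×4!×1! = 288
prefactor² = (2J+1)×Δ×N² = 144/35
  k=0: +1/(0!×1!×1!×2!×2!×0!) = 1/4
  k=1: −1/(1!×0!×0!×1!×3!×1!) = -1/6
Σ = 1/12  ⇒  CG² = 144/35×1/12² = 1/35
CG = +√(1/35) = +0.169031

+0.169031  (= +√(1/35))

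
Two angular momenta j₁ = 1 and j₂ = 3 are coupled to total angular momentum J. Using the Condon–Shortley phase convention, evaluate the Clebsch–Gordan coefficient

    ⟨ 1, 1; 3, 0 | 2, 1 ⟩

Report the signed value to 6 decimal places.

+√(1/7) ≈ +0.377964

triangle: 2!×0!×4!/7! = 48/5040
(j±m)!: 2!×0!×3!×3!×3!×1! = 432
prefactor² = (2J+1)×Δ×N² = 144/7
  k=0: +1/(0!×2!×0!×3!×0!×1!) = 1/12
Σ = 1/12  ⇒  CG² = 144/7×1/12² = 1/7
CG = +√(1/7) = +0.377964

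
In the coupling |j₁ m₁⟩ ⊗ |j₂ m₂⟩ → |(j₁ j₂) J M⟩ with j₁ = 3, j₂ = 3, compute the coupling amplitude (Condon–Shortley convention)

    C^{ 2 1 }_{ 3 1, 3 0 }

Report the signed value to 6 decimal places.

+0.154303  (= +√(1/42))

triangle: 4!*2!*2!/9! = 96/362880
(j±m)!: 4!*2!*3!*3!*3!*1! = 10368
prefactor² = (2J+1)*Δ*N² = 96/7
  k=1: −1/(1!*3!*1!*2!*1!*0!) = -1/12
  k=2: +1/(2!*2!*0!*1!*2!*1!) = 1/8
Σ = 1/24  ⇒  CG² = 96/7*1/24² = 1/42
CG = +√(1/42) = +0.154303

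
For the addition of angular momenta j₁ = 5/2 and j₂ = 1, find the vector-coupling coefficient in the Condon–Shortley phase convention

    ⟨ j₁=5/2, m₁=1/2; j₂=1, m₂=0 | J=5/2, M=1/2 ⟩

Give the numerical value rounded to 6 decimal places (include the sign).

+√(1/35) ≈ +0.169031

j₁+j₂−J=1  J+j₁−j₂=4  J−j₁+j₂=1  j₁+j₂+J+1=7
(j₁±m₁, j₂±m₂, J±M) = (3,2,1,1,3,2)
P² = 144/35
sum k=0..1:
  [0] +1/4 = 1/4
  [1] −1/6 = -1/6
S = 1/12
C² = P²·S² = 1/35 ; C = +0.169031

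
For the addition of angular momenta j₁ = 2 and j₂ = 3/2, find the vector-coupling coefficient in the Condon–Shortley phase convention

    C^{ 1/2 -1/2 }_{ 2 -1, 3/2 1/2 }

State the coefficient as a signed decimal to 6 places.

+√(3/10) ≈ +0.547723

j₁+j₂−J=3  J+j₁−j₂=1  J−j₁+j₂=0  j₁+j₂+J+1=5
(j₁±m₁, j₂±m₂, J±M) = (1,3,2,1,0,1)
P² = 6/5
sum k=2..2:
  [2] +1/2 = 1/2
S = 1/2
C² = P²·S² = 3/10 ; C = +0.547723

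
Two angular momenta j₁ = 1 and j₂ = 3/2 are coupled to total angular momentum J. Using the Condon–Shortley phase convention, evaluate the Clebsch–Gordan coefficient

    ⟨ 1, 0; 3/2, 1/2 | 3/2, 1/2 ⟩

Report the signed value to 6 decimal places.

triangle: 1!·1!·2!/5! = 2/120
(j±m)!: 1!·1!·2!·1!·2!·1! = 4
prefactor² = (2J+1)·Δ·N² = 4/15
  k=0: +1/(0!·1!·1!·2!·0!·0!) = 1/2
  k=1: −1/(1!·0!·0!·1!·1!·1!) = -1
Σ = -1/2  ⇒  CG² = 4/15·(-1/2)² = 1/15
CG = −√(1/15) = -0.258199

-0.258199  (= −√(1/15))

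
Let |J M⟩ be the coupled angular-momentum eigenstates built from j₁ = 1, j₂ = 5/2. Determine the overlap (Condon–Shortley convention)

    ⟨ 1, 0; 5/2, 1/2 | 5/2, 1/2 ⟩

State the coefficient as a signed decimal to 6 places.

triangle: 1!*1!*4!/7! = 24/5040
(j±m)!: 1!*1!*3!*2!*3!*2! = 144
prefactor² = (2J+1)*Δ*N² = 144/35
  k=0: +1/(0!*1!*1!*3!*0!*1!) = 1/6
  k=1: −1/(1!*0!*0!*2!*1!*2!) = -1/4
Σ = -1/12  ⇒  CG² = 144/35*(-1/12)² = 1/35
CG = −√(1/35) = -0.169031

−√(1/35) ≈ -0.169031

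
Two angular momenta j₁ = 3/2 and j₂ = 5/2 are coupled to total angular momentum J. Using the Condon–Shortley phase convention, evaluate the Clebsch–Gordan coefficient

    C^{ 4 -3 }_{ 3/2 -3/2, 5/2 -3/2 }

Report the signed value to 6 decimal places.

triangle: 0!*3!*5!/9! = 720/362880
(j±m)!: 0!*3!*1!*4!*1!*7! = 725760
prefactor² = (2J+1)*Δ*N² = 12960
  k=0: +1/(0!*0!*3!*1!*0!*4!) = 1/144
Σ = 1/144  ⇒  CG² = 12960*1/144² = 5/8
CG = +√(5/8) = +0.790569

+0.790569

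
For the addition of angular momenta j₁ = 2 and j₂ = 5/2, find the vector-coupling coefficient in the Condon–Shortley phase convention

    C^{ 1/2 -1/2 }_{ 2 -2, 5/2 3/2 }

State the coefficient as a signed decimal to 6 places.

+0.258199  (= +√(1/15))

√[2·4!0!1!/6! · 0!4!4!1!0!1!] = √(192/5)
  +(−1)^4/∏(4,0,0,0,0,1)! = 1/24  (running 1/24)
⟨..|..⟩ = √(192/5)·(1/24) = +0.258199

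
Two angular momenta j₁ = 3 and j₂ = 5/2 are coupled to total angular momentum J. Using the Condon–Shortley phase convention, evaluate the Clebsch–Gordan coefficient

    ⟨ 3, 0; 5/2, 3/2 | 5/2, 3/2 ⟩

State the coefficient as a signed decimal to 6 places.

+√(7/30) ≈ +0.483046

triangle: 3!*3!*2!/9! = 72/362880
(j±m)!: 3!*3!*4!*1!*4!*1! = 20736
prefactor² = (2J+1)*Δ*N² = 864/35
  k=2: +1/(2!*1!*1!*2!*2!*0!) = 1/8
  k=3: −1/(3!*0!*0!*1!*3!*1!) = -1/36
Σ = 7/72  ⇒  CG² = 864/35*7/72² = 7/30
CG = +√(7/30) = +0.483046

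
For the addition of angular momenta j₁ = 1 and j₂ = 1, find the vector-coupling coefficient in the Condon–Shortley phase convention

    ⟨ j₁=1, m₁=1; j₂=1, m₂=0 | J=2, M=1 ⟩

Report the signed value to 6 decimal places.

+√(1/2) ≈ +0.707107

√[5·0!2!2!/5! · 2!0!1!1!3!1!] = √(2)
  +(−1)^0/∏(0,0,0,1,2,1)! = 1/2  (running 1/2)
⟨..|..⟩ = √(2)·(1/2) = +0.707107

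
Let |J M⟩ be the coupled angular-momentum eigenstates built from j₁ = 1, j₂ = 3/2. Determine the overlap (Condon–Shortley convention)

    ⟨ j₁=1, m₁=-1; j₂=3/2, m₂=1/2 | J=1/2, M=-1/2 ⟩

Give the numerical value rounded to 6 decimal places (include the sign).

+0.408248

√[2·2!0!1!/4! · 0!2!2!1!0!1!] = √(2/3)
  +(−1)^2/∏(2,0,0,0,0,1)! = 1/2  (running 1/2)
⟨..|..⟩ = √(2/3)·(1/2) = +0.408248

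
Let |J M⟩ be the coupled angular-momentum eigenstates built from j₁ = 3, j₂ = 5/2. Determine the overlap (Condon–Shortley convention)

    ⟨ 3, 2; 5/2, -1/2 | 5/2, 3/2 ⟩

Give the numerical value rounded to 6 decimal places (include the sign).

j₁+j₂−J=3  J+j₁−j₂=3  J−j₁+j₂=2  j₁+j₂+J+1=9
(j₁±m₁, j₂±m₂, J±M) = (5,1,2,3,4,1)
P² = 288/7
sum k=0..1:
  [0] +1/24 = 1/24
  [1] −1/12 = -1/12
S = -1/24
C² = P²·S² = 1/14 ; C = -0.267261

−√(1/14) = -0.267261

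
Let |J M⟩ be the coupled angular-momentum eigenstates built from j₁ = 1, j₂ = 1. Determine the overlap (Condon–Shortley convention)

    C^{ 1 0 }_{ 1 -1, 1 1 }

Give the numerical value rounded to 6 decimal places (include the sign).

−√(1/2) = -0.707107

triangle: 1!·1!·1!/4! = 1/24
(j±m)!: 0!·2!·2!·0!·1!·1! = 4
prefactor² = (2J+1)·Δ·N² = 1/2
  k=1: −1/(1!·0!·1!·1!·0!·0!) = -1
Σ = -1  ⇒  CG² = 1/2·(-1)² = 1/2
CG = −√(1/2) = -0.707107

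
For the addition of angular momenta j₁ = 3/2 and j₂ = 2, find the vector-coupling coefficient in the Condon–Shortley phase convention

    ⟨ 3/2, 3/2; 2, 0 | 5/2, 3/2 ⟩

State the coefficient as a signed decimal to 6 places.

+√(18/35) = +0.717137

√[6·1!2!3!/7! · 3!0!2!2!4!1!] = √(288/35)
  +(−1)^0/∏(0,1,0,2,2,1)! = 1/4  (running 1/4)
⟨..|..⟩ = √(288/35)·(1/4) = +0.717137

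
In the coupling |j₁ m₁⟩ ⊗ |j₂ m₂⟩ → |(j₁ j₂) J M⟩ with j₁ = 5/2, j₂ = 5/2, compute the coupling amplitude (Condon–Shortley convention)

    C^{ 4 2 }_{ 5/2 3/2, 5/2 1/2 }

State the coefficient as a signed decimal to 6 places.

j₁+j₂−J=1  J+j₁−j₂=4  J−j₁+j₂=4  j₁+j₂+J+1=10
(j₁±m₁, j₂±m₂, J±M) = (4,1,3,2,6,2)
P² = 20736/35
sum k=0..1:
  [0] +1/36 = 1/36
  [1] −1/96 = -1/96
S = 5/288
C² = P²·S² = 5/28 ; C = +0.422577

+0.422577  (= +√(5/28))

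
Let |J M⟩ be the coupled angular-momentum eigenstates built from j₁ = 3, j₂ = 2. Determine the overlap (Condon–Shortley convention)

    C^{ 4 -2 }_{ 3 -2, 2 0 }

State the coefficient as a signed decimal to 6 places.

-0.585540

√[9·1!5!3!/10! · 1!5!2!2!2!6!] = √(8640/7)
  +(−1)^0/∏(0,1,5,2,0,1)! = 1/240  (running 1/240)
  +(−1)^1/∏(1,0,4,1,1,2)! = -1/48  (running -1/60)
⟨..|..⟩ = √(8640/7)·(-1/60) = -0.585540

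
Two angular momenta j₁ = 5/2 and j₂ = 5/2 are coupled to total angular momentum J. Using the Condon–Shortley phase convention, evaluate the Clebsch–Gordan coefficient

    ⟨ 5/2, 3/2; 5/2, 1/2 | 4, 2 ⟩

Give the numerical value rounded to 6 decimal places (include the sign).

triangle: 1!*4!*4!/10! = 576/3628800
(j±m)!: 4!*1!*3!*2!*6!*2! = 414720
prefactor² = (2J+1)*Δ*N² = 20736/35
  k=0: +1/(0!*1!*1!*3!*3!*1!) = 1/36
  k=1: −1/(1!*0!*0!*2!*4!*2!) = -1/96
Σ = 5/288  ⇒  CG² = 20736/35*5/288² = 5/28
CG = +√(5/28) = +0.422577

+0.422577  (= +√(5/28))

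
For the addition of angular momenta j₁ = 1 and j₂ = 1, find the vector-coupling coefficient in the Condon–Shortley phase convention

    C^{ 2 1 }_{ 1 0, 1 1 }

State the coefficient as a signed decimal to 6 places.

+√(1/2) = +0.707107

√[5·0!2!2!/5! · 1!1!2!0!3!1!] = √(2)
  +(−1)^0/∏(0,0,1,2,1,0)! = 1/2  (running 1/2)
⟨..|..⟩ = √(2)·(1/2) = +0.707107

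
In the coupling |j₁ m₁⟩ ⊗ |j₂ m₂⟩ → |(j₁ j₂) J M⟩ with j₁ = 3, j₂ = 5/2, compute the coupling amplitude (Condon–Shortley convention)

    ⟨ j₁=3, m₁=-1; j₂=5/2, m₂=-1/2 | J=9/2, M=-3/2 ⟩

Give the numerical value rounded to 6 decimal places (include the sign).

−√(5/231) ≈ -0.147122

triangle: 1!·5!·4!/11! = 2880/39916800
(j±m)!: 2!·4!·2!·3!·3!·6! = 2488320
prefactor² = (2J+1)·Δ·N² = 138240/77
  k=0: +1/(0!·1!·4!·2!·1!·2!) = 1/96
  k=1: −1/(1!·0!·3!·1!·2!·3!) = -1/72
Σ = -1/288  ⇒  CG² = 138240/77·(-1/288)² = 5/231
CG = −√(5/231) = -0.147122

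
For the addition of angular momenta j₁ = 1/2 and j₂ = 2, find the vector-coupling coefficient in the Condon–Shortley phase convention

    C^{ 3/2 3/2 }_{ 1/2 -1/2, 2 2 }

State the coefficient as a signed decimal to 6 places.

√[4·1!0!3!/5! · 0!1!4!0!3!0!] = √(144/5)
  +(−1)^1/∏(1,0,0,3,0,0)! = -1/6  (running -1/6)
⟨..|..⟩ = √(144/5)·(-1/6) = -0.894427

-0.894427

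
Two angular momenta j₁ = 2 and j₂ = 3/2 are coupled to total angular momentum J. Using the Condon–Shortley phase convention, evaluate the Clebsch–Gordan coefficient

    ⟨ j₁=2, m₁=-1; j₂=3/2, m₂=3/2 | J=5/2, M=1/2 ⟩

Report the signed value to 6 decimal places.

j₁+j₂−J=1  J+j₁−j₂=3  J−j₁+j₂=2  j₁+j₂+J+1=7
(j₁±m₁, j₂±m₂, J±M) = (1,3,3,0,3,2)
P² = 216/35
sum k=1..1:
  [1] −1/4 = -1/4
S = -1/4
C² = P²·S² = 27/70 ; C = -0.621059

-0.621059  (= −√(27/70))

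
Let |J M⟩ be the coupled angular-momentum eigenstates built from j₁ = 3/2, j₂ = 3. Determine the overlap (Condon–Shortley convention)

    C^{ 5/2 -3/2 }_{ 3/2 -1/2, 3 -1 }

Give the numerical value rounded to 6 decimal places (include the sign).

-0.591608  (= −√(7/20))

triangle: 2!·1!·4!/8! = 48/40320
(j±m)!: 1!·2!·2!·4!·1!·4! = 2304
prefactor² = (2J+1)·Δ·N² = 576/35
  k=1: −1/(1!·1!·1!·1!·0!·3!) = -1/6
  k=2: +1/(2!·0!·0!·0!·1!·4!) = 1/48
Σ = -7/48  ⇒  CG² = 576/35·(-7/48)² = 7/20
CG = −√(7/20) = -0.591608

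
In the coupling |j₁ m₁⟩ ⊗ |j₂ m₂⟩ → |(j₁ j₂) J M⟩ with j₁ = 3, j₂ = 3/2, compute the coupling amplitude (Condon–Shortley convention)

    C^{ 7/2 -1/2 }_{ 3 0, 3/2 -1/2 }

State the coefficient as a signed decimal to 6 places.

√[8·1!5!2!/9! · 3!3!1!2!3!4!] = √(384/7)
  +(−1)^0/∏(0,1,3,1,2,1)! = 1/12  (running 1/12)
  +(−1)^1/∏(1,0,2,0,3,2)! = -1/24  (running 1/24)
⟨..|..⟩ = √(384/7)·(1/24) = +0.308607

+√(2/21) = +0.308607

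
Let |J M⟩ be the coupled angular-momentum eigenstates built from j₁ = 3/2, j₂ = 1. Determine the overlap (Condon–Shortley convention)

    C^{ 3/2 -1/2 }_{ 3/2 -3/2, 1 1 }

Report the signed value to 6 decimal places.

j₁+j₂−J=1  J+j₁−j₂=2  J−j₁+j₂=1  j₁+j₂+J+1=5
(j₁±m₁, j₂±m₂, J±M) = (0,3,2,0,1,2)
P² = 8/5
sum k=1..1:
  [1] −1/2 = -1/2
S = -1/2
C² = P²·S² = 2/5 ; C = -0.632456

−√(2/5) ≈ -0.632456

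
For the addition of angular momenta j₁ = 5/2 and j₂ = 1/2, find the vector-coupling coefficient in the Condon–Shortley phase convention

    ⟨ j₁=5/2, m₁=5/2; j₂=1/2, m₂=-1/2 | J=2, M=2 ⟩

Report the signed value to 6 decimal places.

+0.912871

triangle: 1!·4!·0!/6! = 24/720
(j±m)!: 5!·0!·0!·1!·4!·0! = 2880
prefactor² = (2J+1)·Δ·N² = 480
  k=0: +1/(0!·1!·0!·0!·4!·0!) = 1/24
Σ = 1/24  ⇒  CG² = 480·1/24² = 5/6
CG = +√(5/6) = +0.912871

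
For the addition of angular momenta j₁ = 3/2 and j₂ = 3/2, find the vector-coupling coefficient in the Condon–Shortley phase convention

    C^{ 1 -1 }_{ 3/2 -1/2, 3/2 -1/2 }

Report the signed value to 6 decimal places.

triangle: 2!*1!*1!/5! = 2/120
(j±m)!: 1!*2!*1!*2!*0!*2! = 8
prefactor² = (2J+1)*Δ*N² = 2/5
  k=1: −1/(1!*1!*1!*0!*0!*1!) = -1
Σ = -1  ⇒  CG² = 2/5*(-1)² = 2/5
CG = −√(2/5) = -0.632456

-0.632456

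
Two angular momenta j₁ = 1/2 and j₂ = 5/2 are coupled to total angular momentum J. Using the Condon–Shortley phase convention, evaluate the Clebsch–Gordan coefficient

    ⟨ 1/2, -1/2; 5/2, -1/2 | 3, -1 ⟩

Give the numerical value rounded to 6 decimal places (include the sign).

triangle: 0!*1!*5!/7! = 120/5040
(j±m)!: 0!*1!*2!*3!*2!*4! = 576
prefactor² = (2J+1)*Δ*N² = 96
  k=0: +1/(0!*0!*1!*2!*0!*3!) = 1/12
Σ = 1/12  ⇒  CG² = 96*1/12² = 2/3
CG = +√(2/3) = +0.816497

+√(2/3) ≈ +0.816497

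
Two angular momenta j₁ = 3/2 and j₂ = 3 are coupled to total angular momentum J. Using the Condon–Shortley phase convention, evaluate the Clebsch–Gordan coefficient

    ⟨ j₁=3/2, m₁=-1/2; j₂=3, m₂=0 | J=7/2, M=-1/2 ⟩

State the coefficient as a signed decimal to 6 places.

-0.308607  (= −√(2/21))

triangle: 1!·2!·5!/9! = 240/362880
(j±m)!: 1!·2!·3!·3!·3!·4! = 10368
prefactor² = (2J+1)·Δ·N² = 384/7
  k=0: +1/(0!·1!·2!·3!·0!·2!) = 1/24
  k=1: −1/(1!·0!·1!·2!·1!·3!) = -1/12
Σ = -1/24  ⇒  CG² = 384/7·(-1/24)² = 2/21
CG = −√(2/21) = -0.308607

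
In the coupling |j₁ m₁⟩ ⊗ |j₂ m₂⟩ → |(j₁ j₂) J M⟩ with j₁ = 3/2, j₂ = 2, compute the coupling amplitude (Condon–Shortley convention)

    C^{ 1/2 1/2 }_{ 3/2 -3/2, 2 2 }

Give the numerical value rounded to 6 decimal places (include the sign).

triangle: 3!·0!·1!/5! = 6/120
(j±m)!: 0!·3!·4!·0!·1!·0! = 144
prefactor² = (2J+1)·Δ·N² = 72/5
  k=3: −1/(3!·0!·0!·1!·0!·0!) = -1/6
Σ = -1/6  ⇒  CG² = 72/5·(-1/6)² = 2/5
CG = −√(2/5) = -0.632456

-0.632456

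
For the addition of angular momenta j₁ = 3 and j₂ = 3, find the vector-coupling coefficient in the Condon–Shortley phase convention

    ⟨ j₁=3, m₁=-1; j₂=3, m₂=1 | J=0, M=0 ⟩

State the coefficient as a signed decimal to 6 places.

+√(1/7) ≈ +0.377964

triangle: 6!×0!×0!/7! = 720/5040
(j±m)!: 2!×4!×4!×2!×0!×0! = 2304
prefactor² = (2J+1)×Δ×N² = 2304/7
  k=4: +1/(4!×2!×0!×0!×0!×0!) = 1/48
Σ = 1/48  ⇒  CG² = 2304/7×1/48² = 1/7
CG = +√(1/7) = +0.377964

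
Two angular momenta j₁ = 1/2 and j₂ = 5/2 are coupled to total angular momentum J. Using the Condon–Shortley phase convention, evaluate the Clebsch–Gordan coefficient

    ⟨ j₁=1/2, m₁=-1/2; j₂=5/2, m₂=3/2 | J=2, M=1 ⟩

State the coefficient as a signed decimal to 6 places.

j₁+j₂−J=1  J+j₁−j₂=0  J−j₁+j₂=4  j₁+j₂+J+1=6
(j₁±m₁, j₂±m₂, J±M) = (0,1,4,1,3,1)
P² = 24
sum k=1..1:
  [1] −1/6 = -1/6
S = -1/6
C² = P²·S² = 2/3 ; C = -0.816497

−√(2/3) = -0.816497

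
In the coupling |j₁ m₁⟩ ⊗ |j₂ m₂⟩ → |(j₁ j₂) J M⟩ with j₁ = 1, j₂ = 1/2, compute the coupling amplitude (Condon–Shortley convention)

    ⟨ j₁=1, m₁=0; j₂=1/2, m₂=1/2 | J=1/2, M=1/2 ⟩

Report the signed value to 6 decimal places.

−√(1/3) ≈ -0.577350

j₁+j₂−J=1  J+j₁−j₂=1  J−j₁+j₂=0  j₁+j₂+J+1=3
(j₁±m₁, j₂±m₂, J±M) = (1,1,1,0,1,0)
P² = 1/3
sum k=1..1:
  [1] −1/1 = -1
S = -1
C² = P²·S² = 1/3 ; C = -0.577350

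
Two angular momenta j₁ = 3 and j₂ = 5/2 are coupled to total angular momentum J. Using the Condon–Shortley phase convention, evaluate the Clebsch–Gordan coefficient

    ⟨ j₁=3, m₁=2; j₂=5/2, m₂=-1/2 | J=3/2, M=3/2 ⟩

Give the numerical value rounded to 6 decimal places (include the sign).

j₁+j₂−J=4  J+j₁−j₂=2  J−j₁+j₂=1  j₁+j₂+J+1=8
(j₁±m₁, j₂±m₂, J±M) = (5,1,2,3,3,0)
P² = 288/7
sum k=1..1:
  [1] −1/12 = -1/12
S = -1/12
C² = P²·S² = 2/7 ; C = -0.534522

-0.534522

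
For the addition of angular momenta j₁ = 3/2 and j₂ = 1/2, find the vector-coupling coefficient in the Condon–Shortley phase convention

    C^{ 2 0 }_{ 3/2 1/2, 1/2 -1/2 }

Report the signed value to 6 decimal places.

+0.707107

triangle: 0!·3!·1!/5! = 6/120
(j±m)!: 2!·1!·0!·1!·2!·2! = 8
prefactor² = (2J+1)·Δ·N² = 2
  k=0: +1/(0!·0!·1!·0!·2!·1!) = 1/2
Σ = 1/2  ⇒  CG² = 2·1/2² = 1/2
CG = +√(1/2) = +0.707107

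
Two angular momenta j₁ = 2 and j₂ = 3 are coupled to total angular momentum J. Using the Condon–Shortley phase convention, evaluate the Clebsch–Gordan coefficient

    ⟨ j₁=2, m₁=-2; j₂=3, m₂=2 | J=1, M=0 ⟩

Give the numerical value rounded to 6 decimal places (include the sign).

+0.377964

j₁+j₂−J=4  J+j₁−j₂=0  J−j₁+j₂=2  j₁+j₂+J+1=7
(j₁±m₁, j₂±m₂, J±M) = (0,4,5,1,1,1)
P² = 576/7
sum k=4..4:
  [4] +1/24 = 1/24
S = 1/24
C² = P²·S² = 1/7 ; C = +0.377964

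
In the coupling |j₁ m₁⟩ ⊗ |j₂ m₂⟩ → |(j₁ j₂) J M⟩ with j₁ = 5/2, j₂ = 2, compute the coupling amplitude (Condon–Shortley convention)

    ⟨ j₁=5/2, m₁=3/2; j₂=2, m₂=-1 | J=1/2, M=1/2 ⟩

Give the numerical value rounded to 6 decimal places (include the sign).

triangle: 4!*1!*0!/6! = 24/720
(j±m)!: 4!*1!*1!*3!*1!*0! = 144
prefactor² = (2J+1)*Δ*N² = 48/5
  k=1: −1/(1!*3!*0!*0!*1!*0!) = -1/6
Σ = -1/6  ⇒  CG² = 48/5*(-1/6)² = 4/15
CG = −√(4/15) = -0.516398

-0.516398  (= −√(4/15))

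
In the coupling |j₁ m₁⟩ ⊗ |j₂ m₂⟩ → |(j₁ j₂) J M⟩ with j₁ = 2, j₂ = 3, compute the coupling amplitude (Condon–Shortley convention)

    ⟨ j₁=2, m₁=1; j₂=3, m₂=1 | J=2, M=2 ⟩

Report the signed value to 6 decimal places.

-0.462910  (= −√(3/14))

√[5·3!1!3!/8! · 3!1!4!2!4!0!] = √(216/7)
  +(−1)^1/∏(1,2,0,3,1,0)! = -1/12  (running -1/12)
⟨..|..⟩ = √(216/7)·(-1/12) = -0.462910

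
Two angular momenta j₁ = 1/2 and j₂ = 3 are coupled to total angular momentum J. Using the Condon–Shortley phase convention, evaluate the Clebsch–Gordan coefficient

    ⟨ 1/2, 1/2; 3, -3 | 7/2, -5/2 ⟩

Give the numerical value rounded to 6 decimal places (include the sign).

+√(1/7) = +0.377964

j₁+j₂−J=0  J+j₁−j₂=1  J−j₁+j₂=6  j₁+j₂+J+1=8
(j₁±m₁, j₂±m₂, J±M) = (1,0,0,6,1,6)
P² = 518400/7
sum k=0..0:
  [0] +1/720 = 1/720
S = 1/720
C² = P²·S² = 1/7 ; C = +0.377964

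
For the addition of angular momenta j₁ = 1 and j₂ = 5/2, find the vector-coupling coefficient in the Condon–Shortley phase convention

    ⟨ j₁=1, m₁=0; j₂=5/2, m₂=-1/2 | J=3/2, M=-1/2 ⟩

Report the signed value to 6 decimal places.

−√(2/5) = -0.632456

√[4·2!0!3!/6! · 1!1!2!3!1!2!] = √(8/5)
  +(−1)^1/∏(1,1,0,1,0,2)! = -1/2  (running -1/2)
⟨..|..⟩ = √(8/5)·(-1/2) = -0.632456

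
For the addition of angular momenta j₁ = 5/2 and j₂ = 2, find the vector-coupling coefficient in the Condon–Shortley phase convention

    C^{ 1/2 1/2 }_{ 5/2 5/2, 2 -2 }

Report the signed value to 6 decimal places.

+√(1/3) ≈ +0.577350

√[2·4!1!0!/6! · 5!0!0!4!1!0!] = √(192)
  +(−1)^0/∏(0,4,0,0,1,0)! = 1/24  (running 1/24)
⟨..|..⟩ = √(192)·(1/24) = +0.577350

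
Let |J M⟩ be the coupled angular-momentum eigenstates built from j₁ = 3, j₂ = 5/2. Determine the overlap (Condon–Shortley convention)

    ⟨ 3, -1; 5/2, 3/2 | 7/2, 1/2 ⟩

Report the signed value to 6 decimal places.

+0.356348

j₁+j₂−J=2  J+j₁−j₂=4  J−j₁+j₂=3  j₁+j₂+J+1=10
(j₁±m₁, j₂±m₂, J±M) = (2,4,4,1,4,3)
P² = 18432/175
sum k=1..2:
  [1] −1/36 = -1/36
  [2] +1/16 = 1/16
S = 5/144
C² = P²·S² = 8/63 ; C = +0.356348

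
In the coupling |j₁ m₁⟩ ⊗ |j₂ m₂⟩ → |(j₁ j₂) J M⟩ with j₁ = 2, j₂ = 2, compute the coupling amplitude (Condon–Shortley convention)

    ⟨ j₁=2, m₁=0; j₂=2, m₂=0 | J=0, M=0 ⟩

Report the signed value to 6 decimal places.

√[1·4!0!0!/5! · 2!2!2!2!0!0!] = √(16/5)
  +(−1)^2/∏(2,2,0,0,0,0)! = 1/4  (running 1/4)
⟨..|..⟩ = √(16/5)·(1/4) = +0.447214

+0.447214  (= +√(1/5))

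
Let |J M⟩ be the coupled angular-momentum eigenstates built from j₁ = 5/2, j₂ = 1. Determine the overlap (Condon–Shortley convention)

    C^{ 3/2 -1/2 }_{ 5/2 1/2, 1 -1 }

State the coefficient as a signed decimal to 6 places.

j₁+j₂−J=2  J+j₁−j₂=3  J−j₁+j₂=0  j₁+j₂+J+1=6
(j₁±m₁, j₂±m₂, J±M) = (3,2,0,2,1,2)
P² = 16/5
sum k=0..0:
  [0] +1/4 = 1/4
S = 1/4
C² = P²·S² = 1/5 ; C = +0.447214

+0.447214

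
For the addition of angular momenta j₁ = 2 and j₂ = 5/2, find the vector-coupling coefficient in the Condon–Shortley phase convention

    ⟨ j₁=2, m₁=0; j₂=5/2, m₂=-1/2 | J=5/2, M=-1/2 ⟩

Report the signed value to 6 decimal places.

j₁+j₂−J=2  J+j₁−j₂=2  J−j₁+j₂=3  j₁+j₂+J+1=8
(j₁±m₁, j₂±m₂, J±M) = (2,2,2,3,2,3)
P² = 72/35
sum k=0..2:
  [0] +1/8 = 1/8
  [1] −1/2 = -1/2
  [2] +1/24 = 1/24
S = -1/3
C² = P²·S² = 8/35 ; C = -0.478091

-0.478091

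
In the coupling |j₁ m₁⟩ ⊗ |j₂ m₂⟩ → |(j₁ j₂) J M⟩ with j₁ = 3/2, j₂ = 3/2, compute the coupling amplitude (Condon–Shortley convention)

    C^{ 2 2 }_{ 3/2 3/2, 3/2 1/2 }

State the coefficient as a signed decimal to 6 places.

triangle: 1!×2!×2!/6! = 4/720
(j±m)!: 3!×0!×2!×1!×4!×0! = 288
prefactor² = (2J+1)×Δ×N² = 8
  k=0: +1/(0!×1!×0!×2!×2!×0!) = 1/4
Σ = 1/4  ⇒  CG² = 8×1/4² = 1/2
CG = +√(1/2) = +0.707107

+0.707107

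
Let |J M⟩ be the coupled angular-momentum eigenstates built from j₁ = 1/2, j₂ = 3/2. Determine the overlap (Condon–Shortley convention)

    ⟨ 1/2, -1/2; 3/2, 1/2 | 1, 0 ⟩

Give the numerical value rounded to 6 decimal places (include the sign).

triangle: 1!*0!*2!/4! = 2/24
(j±m)!: 0!*1!*2!*1!*1!*1! = 2
prefactor² = (2J+1)*Δ*N² = 1/2
  k=1: −1/(1!*0!*0!*1!*0!*1!) = -1
Σ = -1  ⇒  CG² = 1/2*(-1)² = 1/2
CG = −√(1/2) = -0.707107

-0.707107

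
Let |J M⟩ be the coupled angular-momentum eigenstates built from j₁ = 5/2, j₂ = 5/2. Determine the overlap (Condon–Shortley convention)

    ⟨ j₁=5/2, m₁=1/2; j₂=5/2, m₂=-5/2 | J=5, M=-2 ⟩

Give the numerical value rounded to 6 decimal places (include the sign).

+0.288675  (= +√(1/12))

triangle: 0!·5!·5!/11! = 14400/39916800
(j±m)!: 3!·2!·0!·5!·3!·7! = 43545600
prefactor² = (2J+1)·Δ·N² = 172800
  k=0: +1/(0!·0!·2!·0!·3!·5!) = 1/1440
Σ = 1/1440  ⇒  CG² = 172800·1/1440² = 1/12
CG = +√(1/12) = +0.288675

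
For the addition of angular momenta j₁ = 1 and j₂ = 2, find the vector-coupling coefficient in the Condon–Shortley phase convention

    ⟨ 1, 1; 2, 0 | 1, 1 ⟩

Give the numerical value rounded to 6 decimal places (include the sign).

+0.316228

j₁+j₂−J=2  J+j₁−j₂=0  J−j₁+j₂=2  j₁+j₂+J+1=5
(j₁±m₁, j₂±m₂, J±M) = (2,0,2,2,2,0)
P² = 8/5
sum k=0..0:
  [0] +1/4 = 1/4
S = 1/4
C² = P²·S² = 1/10 ; C = +0.316228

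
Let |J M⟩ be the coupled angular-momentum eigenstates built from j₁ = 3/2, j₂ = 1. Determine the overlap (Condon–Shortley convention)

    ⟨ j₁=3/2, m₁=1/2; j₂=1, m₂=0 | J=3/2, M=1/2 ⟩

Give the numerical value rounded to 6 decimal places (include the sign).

j₁+j₂−J=1  J+j₁−j₂=2  J−j₁+j₂=1  j₁+j₂+J+1=5
(j₁±m₁, j₂±m₂, J±M) = (2,1,1,1,2,1)
P² = 4/15
sum k=0..1:
  [0] +1/1 = 1
  [1] −1/2 = -1/2
S = 1/2
C² = P²·S² = 1/15 ; C = +0.258199

+0.258199  (= +√(1/15))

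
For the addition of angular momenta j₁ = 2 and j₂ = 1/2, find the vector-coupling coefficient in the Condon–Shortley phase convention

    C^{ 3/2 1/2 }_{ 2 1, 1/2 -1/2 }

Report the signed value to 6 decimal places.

+√(3/5) ≈ +0.774597

√[4·1!3!0!/5! · 3!1!0!1!2!1!] = √(12/5)
  +(−1)^0/∏(0,1,1,0,2,0)! = 1/2  (running 1/2)
⟨..|..⟩ = √(12/5)·(1/2) = +0.774597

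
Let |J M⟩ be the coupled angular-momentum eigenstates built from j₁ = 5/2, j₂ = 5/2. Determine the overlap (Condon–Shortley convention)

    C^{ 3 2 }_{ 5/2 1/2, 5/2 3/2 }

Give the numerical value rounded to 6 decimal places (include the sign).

√[7·2!3!3!/9! · 3!2!4!1!5!1!] = √(48)
  +(−1)^1/∏(1,1,1,3,2,0)! = -1/12  (running -1/12)
  +(−1)^2/∏(2,0,0,2,3,1)! = 1/24  (running -1/24)
⟨..|..⟩ = √(48)·(-1/24) = -0.288675

−√(1/12) ≈ -0.288675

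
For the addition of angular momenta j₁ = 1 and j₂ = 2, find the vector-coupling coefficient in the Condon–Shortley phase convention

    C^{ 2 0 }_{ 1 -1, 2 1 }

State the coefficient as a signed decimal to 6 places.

j₁+j₂−J=1  J+j₁−j₂=1  J−j₁+j₂=3  j₁+j₂+J+1=6
(j₁±m₁, j₂±m₂, J±M) = (0,2,3,1,2,2)
P² = 2
sum k=1..1:
  [1] −1/2 = -1/2
S = -1/2
C² = P²·S² = 1/2 ; C = -0.707107

−√(1/2) = -0.707107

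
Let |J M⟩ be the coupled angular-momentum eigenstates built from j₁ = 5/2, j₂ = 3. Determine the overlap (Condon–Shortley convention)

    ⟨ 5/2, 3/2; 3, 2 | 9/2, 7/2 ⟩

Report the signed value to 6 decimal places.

√[10·1!4!5!/11! · 4!1!5!1!8!1!] = √(921600/11)
  +(−1)^0/∏(0,1,1,5,3,0)! = 1/720  (running 1/720)
  +(−1)^1/∏(1,0,0,4,4,1)! = -1/576  (running -1/2880)
⟨..|..⟩ = √(921600/11)·(-1/2880) = -0.100504

-0.100504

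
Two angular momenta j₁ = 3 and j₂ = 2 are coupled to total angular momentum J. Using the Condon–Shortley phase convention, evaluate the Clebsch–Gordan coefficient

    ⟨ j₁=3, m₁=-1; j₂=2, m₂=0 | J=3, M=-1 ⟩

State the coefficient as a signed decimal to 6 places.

-0.387298  (= −√(3/20))

j₁+j₂−J=2  J+j₁−j₂=4  J−j₁+j₂=2  j₁+j₂+J+1=9
(j₁±m₁, j₂±m₂, J±M) = (2,4,2,2,2,4)
P² = 256/15
sum k=0..2:
  [0] +1/96 = 1/96
  [1] −1/6 = -1/6
  [2] +1/16 = 1/16
S = -3/32
C² = P²·S² = 3/20 ; C = -0.387298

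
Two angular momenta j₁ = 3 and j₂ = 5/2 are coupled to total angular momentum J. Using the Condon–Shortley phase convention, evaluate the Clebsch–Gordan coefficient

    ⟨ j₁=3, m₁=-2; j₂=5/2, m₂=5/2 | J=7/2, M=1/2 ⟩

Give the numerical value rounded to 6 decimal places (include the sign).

√[8·2!4!3!/10! · 1!5!5!0!4!3!] = √(9216/7)
  +(−1)^2/∏(2,0,3,3,1,0)! = 1/72  (running 1/72)
⟨..|..⟩ = √(9216/7)·(1/72) = +0.503953

+√(16/63) ≈ +0.503953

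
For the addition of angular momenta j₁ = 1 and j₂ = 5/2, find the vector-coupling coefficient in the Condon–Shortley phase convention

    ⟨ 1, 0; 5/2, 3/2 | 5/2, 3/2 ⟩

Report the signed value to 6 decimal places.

-0.507093  (= −√(9/35))

√[6·1!1!4!/7! · 1!1!4!1!4!1!] = √(576/35)
  +(−1)^0/∏(0,1,1,4,0,0)! = 1/24  (running 1/24)
  +(−1)^1/∏(1,0,0,3,1,1)! = -1/6  (running -1/8)
⟨..|..⟩ = √(576/35)·(-1/8) = -0.507093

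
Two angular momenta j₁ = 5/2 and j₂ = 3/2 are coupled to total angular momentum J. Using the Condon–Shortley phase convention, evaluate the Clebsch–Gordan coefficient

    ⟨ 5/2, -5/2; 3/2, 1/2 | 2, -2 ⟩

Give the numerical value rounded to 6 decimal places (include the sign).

+√(10/21) = +0.690066

triangle: 2!×3!×1!/7! = 12/5040
(j±m)!: 0!×5!×2!×1!×0!×4! = 5760
prefactor² = (2J+1)×Δ×N² = 480/7
  k=2: +1/(2!×0!×3!×0!×0!×1!) = 1/12
Σ = 1/12  ⇒  CG² = 480/7×1/12² = 10/21
CG = +√(10/21) = +0.690066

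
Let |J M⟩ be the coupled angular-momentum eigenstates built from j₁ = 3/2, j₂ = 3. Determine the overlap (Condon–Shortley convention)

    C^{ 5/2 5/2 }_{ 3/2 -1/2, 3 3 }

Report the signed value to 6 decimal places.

j₁+j₂−J=2  J+j₁−j₂=1  J−j₁+j₂=4  j₁+j₂+J+1=8
(j₁±m₁, j₂±m₂, J±M) = (1,2,6,0,5,0)
P² = 8640/7
sum k=2..2:
  [2] +1/48 = 1/48
S = 1/48
C² = P²·S² = 15/28 ; C = +0.731925

+√(15/28) ≈ +0.731925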